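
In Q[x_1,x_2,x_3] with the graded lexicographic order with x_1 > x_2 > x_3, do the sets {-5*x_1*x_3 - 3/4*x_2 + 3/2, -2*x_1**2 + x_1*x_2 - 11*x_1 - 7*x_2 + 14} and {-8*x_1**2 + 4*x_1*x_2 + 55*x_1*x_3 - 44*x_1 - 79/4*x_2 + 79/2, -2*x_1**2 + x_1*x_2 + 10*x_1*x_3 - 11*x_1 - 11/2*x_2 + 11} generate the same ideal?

Two ideals are equal iff their reduced Gröbner bases coincide (the reduced basis is unique for a fixed ordering).
Buchberger on the first generating set:
f_1 = -5*x_1*x_3 - 3/4*x_2 + 3/2, LT = x_1*x_3.
f_2 = -2*x_1**2 + x_1*x_2 - 11*x_1 - 7*x_2 + 14, LT = x_1**2.

S(f_1,f_2): lcm = x_1**2*x_3. S = 1/2*x_1*x_2*x_3 + 3/20*x_1*x_2 - 11/2*x_1*x_3 - 7/2*x_2*x_3 - 3/10*x_1 + 7*x_3.
  reduce S modulo (f_1, f_2):
  remainder 3/20*x_1*x_2 - 3/40*x_2**2 - 7/2*x_2*x_3 - 3/10*x_1 + 39/40*x_2 + 7*x_3 - 33/20 ≠ 0; add g_3 = 3/20*x_1*x_2 - 3/40*x_2**2 - 7/2*x_2*x_3 - 3/10*x_1 + 39/40*x_2 + 7*x_3 - 33/20 to the basis.

S(f_1,g_3): lcm = x_1*x_2*x_3. S = 1/2*x_2**2*x_3 + 70/3*x_2*x_3**2 + 2*x_1*x_3 + 3/20*x_2**2 - 13/2*x_2*x_3 - 140/3*x_3**2 - 3/10*x_2 + 11*x_3.
  reduce S modulo (f_1, f_2, g_3):
  remainder 1/2*x_2**2*x_3 + 70/3*x_2*x_3**2 + 3/20*x_2**2 - 13/2*x_2*x_3 - 140/3*x_3**2 - 3/5*x_2 + 11*x_3 + 3/5 ≠ 0; add g_4 = 1/2*x_2**2*x_3 + 70/3*x_2*x_3**2 + 3/20*x_2**2 - 13/2*x_2*x_3 - 140/3*x_3**2 - 3/5*x_2 + 11*x_3 + 3/5 to the basis.

The other S-polynomials (S(f_2,g_3), S(f_1,g_4), S(f_2,g_4), S(g_3,g_4)) all reduce to 0 modulo the current basis, so we have a Gröbner basis.
Inter-reduce: drop elements whose leading term is divisible by another's, tail-reduce, and make monic.
Reduced Gröbner basis: {x_2**2*x_3 + 140/3*x_2*x_3**2 + 3/10*x_2**2 - 13*x_2*x_3 - 280/3*x_3**2 - 6/5*x_2 + 22*x_3 + 6/5, x_1**2 - 1/4*x_2**2 - 35/3*x_2*x_3 + 9/2*x_1 + 27/4*x_2 + 70/3*x_3 - 25/2, x_1*x_2 - 1/2*x_2**2 - 70/3*x_2*x_3 - 2*x_1 + 13/2*x_2 + 140/3*x_3 - 11, x_1*x_3 + 3/20*x_2 - 3/10}.

Buchberger on the second generating set:
h_1 = -8*x_1**2 + 4*x_1*x_2 + 55*x_1*x_3 - 44*x_1 - 79/4*x_2 + 79/2, LT = x_1**2.
h_2 = -2*x_1**2 + x_1*x_2 + 10*x_1*x_3 - 11*x_1 - 11/2*x_2 + 11, LT = x_1**2.

S(h_1,h_2): lcm = x_1**2. S = -15/8*x_1*x_3 - 9/32*x_2 + 9/16.
  reduce S modulo (h_1, h_2):
  remainder -15/8*x_1*x_3 - 9/32*x_2 + 9/16 ≠ 0; add k_3 = -15/8*x_1*x_3 - 9/32*x_2 + 9/16 to the basis.

S(h_1,k_3): lcm = x_1**2*x_3. S = -1/2*x_1*x_2*x_3 - 55/8*x_1*x_3**2 - 3/20*x_1*x_2 + 11/2*x_1*x_3 + 79/32*x_2*x_3 + 3/10*x_1 - 79/16*x_3.
  reduce S modulo (h_1, h_2, k_3):
  remainder -3/20*x_1*x_2 + 3/40*x_2**2 + 7/2*x_2*x_3 + 3/10*x_1 - 39/40*x_2 - 7*x_3 + 33/20 ≠ 0; add k_4 = -3/20*x_1*x_2 + 3/40*x_2**2 + 7/2*x_2*x_3 + 3/10*x_1 - 39/40*x_2 - 7*x_3 + 33/20 to the basis.

S(k_3,k_4): lcm = x_1*x_2*x_3. S = 1/2*x_2**2*x_3 + 70/3*x_2*x_3**2 + 2*x_1*x_3 + 3/20*x_2**2 - 13/2*x_2*x_3 - 140/3*x_3**2 - 3/10*x_2 + 11*x_3.
  reduce S modulo (h_1, h_2, k_3, k_4):
  remainder 1/2*x_2**2*x_3 + 70/3*x_2*x_3**2 + 3/20*x_2**2 - 13/2*x_2*x_3 - 140/3*x_3**2 - 3/5*x_2 + 11*x_3 + 3/5 ≠ 0; add k_5 = 1/2*x_2**2*x_3 + 70/3*x_2*x_3**2 + 3/20*x_2**2 - 13/2*x_2*x_3 - 140/3*x_3**2 - 3/5*x_2 + 11*x_3 + 3/5 to the basis.

The other S-polynomials (S(h_2,k_3), S(h_1,k_4), S(h_2,k_4), S(h_1,k_5), S(h_2,k_5), S(k_3,k_5), S(k_4,k_5)) all reduce to 0 modulo the current basis, so we have a Gröbner basis.
Inter-reduce: drop elements whose leading term is divisible by another's, tail-reduce, and make monic.
Reduced Gröbner basis: {x_2**2*x_3 + 140/3*x_2*x_3**2 + 3/10*x_2**2 - 13*x_2*x_3 - 280/3*x_3**2 - 6/5*x_2 + 22*x_3 + 6/5, x_1**2 - 1/4*x_2**2 - 35/3*x_2*x_3 + 9/2*x_1 + 27/4*x_2 + 70/3*x_3 - 25/2, x_1*x_2 - 1/2*x_2**2 - 70/3*x_2*x_3 - 2*x_1 + 13/2*x_2 + 140/3*x_3 - 11, x_1*x_3 + 3/20*x_2 - 3/10}.

These coincide, so the ideals are equal.

Yes, the ideals are equal.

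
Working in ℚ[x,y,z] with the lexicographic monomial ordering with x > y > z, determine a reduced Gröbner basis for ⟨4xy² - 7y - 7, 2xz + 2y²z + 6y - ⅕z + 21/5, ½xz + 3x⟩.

G = {x + y² - ½y - 3/20z - 27/20, y⁴ - ½y³ - 9/20y² + 7/4y - 3/20z + 17/20, yz + 6y + z + 6, z² + 5z - 6}

f_1 = 4xy² - 7y - 7, LT = xy².
f_2 = 2xz + 2y²z + 6y - ⅕z + 21/5, LT = xz.
f_3 = ½xz + 3x, LT = xz.

S(f_1,f_2): lcm = xy²z. S = -y⁴z - 3y³ + 1/10y²z - 21/10y² - 7/4yz - 7/4z.
  reduce S modulo (f_1, f_2, f_3):
  remainder -y⁴z - 3y³ + 1/10y²z - 21/10y² - 7/4yz - 7/4z ≠ 0; add g_4 = -y⁴z - 3y³ + 1/10y²z - 21/10y² - 7/4yz - 7/4z to the basis.

S(f_1,f_3): lcm = xy²z. S = -6xy² - 7/4yz - 7/4z.
  reduce S modulo (f_1, f_2, f_3, g_4):
  remainder -7/4yz - 21/2y - 7/4z - 21/2 ≠ 0; add g_5 = -7/4yz - 21/2y - 7/4z - 21/2 to the basis.

S(f_2,f_3): lcm = xz. S = -6x + y²z + 3y - 1/10z + 21/10.
  reduce S modulo (f_1, f_2, f_3, g_4, g_5):
  remainder -6x - 6y² + 3y + 9/10z + 81/10 ≠ 0; add g_6 = -6x - 6y² + 3y + 9/10z + 81/10 to the basis.

S(g_4,g_5): lcm = y⁴z. S = -6y⁴ - y³z - 3y³ - 1/10y²z + 21/10y² + 7/4yz + 7/4z.
  reduce S modulo (f_1, f_2, f_3, g_4, g_5, g_6):
  remainder -6y⁴ + 3y³ + 27/10y² - 21/2y + 9/10z - 51/10 ≠ 0; add g_7 = -6y⁴ + 3y³ + 27/10y² - 21/2y + 9/10z - 51/10 to the basis.

S(f_2,g_6): lcm = xz. S = ½yz + 3y + 3/20z² + 5/4z + 21/10.
  reduce S modulo (f_1, f_2, f_3, g_4, g_5, g_6, g_7):
  remainder 3/20z² + ¾z - 9/10 ≠ 0; add g_8 = 3/20z² + ¾z - 9/10 to the basis.

The other S-polynomials (S(f_1,g_4), S(f_2,g_4), S(f_3,g_4), S(f_1,g_5), S(f_2,g_5), S(f_3,g_5), S(f_1,g_6), S(f_3,g_6), S(g_4,g_6), S(g_5,g_6), S(f_1,g_7), S(f_2,g_7), S(f_3,g_7), S(g_4,g_7), S(g_5,g_7), S(g_6,g_7), S(f_1,g_8), S(f_2,g_8), S(f_3,g_8), S(g_4,g_8), S(g_5,g_8), S(g_6,g_8), S(g_7,g_8)) all reduce to 0 modulo the current basis, so we have a Gröbner basis.
Inter-reduce: drop elements whose leading term is divisible by another's, tail-reduce, and make monic.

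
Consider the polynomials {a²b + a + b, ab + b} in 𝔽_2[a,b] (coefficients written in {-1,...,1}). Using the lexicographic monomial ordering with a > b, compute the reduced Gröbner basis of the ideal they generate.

G = {a, b}

f_1 = a²b + a + b, LT = a²b.
f_2 = ab + b, LT = ab.

S(f_1,f_2): lcm = a²b. S = ab + a + b.
  leading term ab: subtract (1)·f_2 from ab + a + b → a
  leading term a: no divisor's leading term divides it; move a to the remainder.
  remainder a ≠ 0; add g_3 = a to the basis.

S(f_1,g_3): lcm = a²b. S = a + b.
  leading term a: subtract (1)·g_3 from a + b → b
  leading term b: no divisor's leading term divides it; move b to the remainder.
  remainder b ≠ 0; add g_4 = b to the basis.

The other S-polynomials (S(f_2,g_3), S(f_1,g_4), S(f_2,g_4), S(g_3,g_4)) all reduce to 0 modulo the current basis, so we have a Gröbner basis.
Inter-reduce: drop elements whose leading term is divisible by another's, tail-reduce, and make monic.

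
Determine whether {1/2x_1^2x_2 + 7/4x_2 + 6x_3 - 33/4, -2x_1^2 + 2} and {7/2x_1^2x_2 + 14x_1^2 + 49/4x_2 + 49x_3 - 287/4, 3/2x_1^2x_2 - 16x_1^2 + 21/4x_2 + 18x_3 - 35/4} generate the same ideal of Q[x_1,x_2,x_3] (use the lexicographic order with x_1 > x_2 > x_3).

No, the ideals differ.

For a fixed monomial order, each ideal has a unique reduced Gröbner basis; comparing bases decides equality.
Buchberger on the first generating set:
f_1 = 1/2x_1^2x_2 + 7/4x_2 + 6x_3 - 33/4, LT = x_1^2x_2.
f_2 = -2x_1^2 + 2, LT = x_1^2.

S(f_1,f_2): lcm = x_1^2x_2. S = 9/2x_2 + 12x_3 - 33/2.
  leading term x_2: no divisor's leading term divides it; move 9/2x_2 to the remainder.
  leading term x_3: no divisor's leading term divides it; move 12x_3 to the remainder.
  leading term 1: no divisor's leading term divides it; move -33/2 to the remainder.
  remainder 9/2x_2 + 12x_3 - 33/2 ≠ 0; add g_3 = 9/2x_2 + 12x_3 - 33/2 to the basis.

The other S-polynomials (S(f_1,g_3), S(f_2,g_3)) all reduce to 0 modulo the current basis, so we have a Gröbner basis.
Inter-reduce: drop elements whose leading term is divisible by another's, tail-reduce, and make monic.
Reduced Gröbner basis: {x_1^2 - 1, x_2 + 8/3x_3 - 11/3}.

Buchberger on the second generating set:
h_1 = 7/2x_1^2x_2 + 14x_1^2 + 49/4x_2 + 49x_3 - 287/4, LT = x_1^2x_2.
h_2 = 3/2x_1^2x_2 - 16x_1^2 + 21/4x_2 + 18x_3 - 35/4, LT = x_1^2x_2.

S(h_1,h_2): lcm = x_1^2x_2. S = 44/3x_1^2 + 2x_3 - 44/3.
  leading term x_1^2: no divisor's leading term divides it; move 44/3x_1^2 to the remainder.
  leading term x_3: no divisor's leading term divides it; move 2x_3 to the remainder.
  leading term 1: no divisor's leading term divides it; move -44/3 to the remainder.
  remainder 44/3x_1^2 + 2x_3 - 44/3 ≠ 0; add k_3 = 44/3x_1^2 + 2x_3 - 44/3 to the basis.

S(h_1,k_3): lcm = x_1^2x_2. S = 4x_1^2 - 3/22x_2x_3 + 9/2x_2 + 14x_3 - 41/2.
  leading term x_1^2: subtract (3/11)·k_3 from 4x_1^2 - 3/22x_2x_3 + 9/2x_2 + 14x_3 - 41/2 → -3/22x_2x_3 + 9/2x_2 + 148/11x_3 - 33/2
  leading term x_2x_3: no divisor's leading term divides it; move -3/22x_2x_3 to the remainder.
  leading term x_2: no divisor's leading term divides it; move 9/2x_2 to the remainder.
  leading term x_3: no divisor's leading term divides it; move 148/11x_3 to the remainder.
  leading term 1: no divisor's leading term divides it; move -33/2 to the remainder.
  remainder -3/22x_2x_3 + 9/2x_2 + 148/11x_3 - 33/2 ≠ 0; add k_4 = -3/22x_2x_3 + 9/2x_2 + 148/11x_3 - 33/2 to the basis.

The other S-polynomials (S(h_2,k_3), S(h_1,k_4), S(h_2,k_4), S(k_3,k_4)) all reduce to 0 modulo the current basis, so we have a Gröbner basis.
Inter-reduce: drop elements whose leading term is divisible by another's, tail-reduce, and make monic.
Reduced Gröbner basis: {x_1^2 + 3/22x_3 - 1, x_2x_3 - 33x_2 - 296/3x_3 + 121}.

These differ, so the ideals are not equal.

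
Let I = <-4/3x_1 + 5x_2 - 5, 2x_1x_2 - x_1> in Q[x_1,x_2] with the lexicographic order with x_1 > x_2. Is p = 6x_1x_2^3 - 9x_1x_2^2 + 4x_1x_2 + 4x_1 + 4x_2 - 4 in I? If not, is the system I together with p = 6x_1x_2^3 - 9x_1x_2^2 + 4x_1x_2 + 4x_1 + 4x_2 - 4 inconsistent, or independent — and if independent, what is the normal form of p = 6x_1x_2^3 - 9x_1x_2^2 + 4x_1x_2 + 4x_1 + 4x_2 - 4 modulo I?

6x_1x_2^3 - 9x_1x_2^2 + 4x_1x_2 + 4x_1 + 4x_2 - 4 is independent of I; its normal form modulo I is 167/8x_2 - 167/8.

First compute the reduced Gröbner basis of I by Buchberger's algorithm.
f_1 = -4/3x_1 + 5x_2 - 5, LT = x_1.
f_2 = 2x_1x_2 - x_1, LT = x_1x_2.

S(f_1,f_2): lcm = x_1x_2. S = 1/2x_1 - 15/4x_2^2 + 15/4x_2.
  leading term x_1: subtract (-3/8)·f_1 from 1/2x_1 - 15/4x_2^2 + 15/4x_2 → -15/4x_2^2 + 45/8x_2 - 15/8
  leading term x_2^2: no divisor's leading term divides it; move -15/4x_2^2 to the remainder.
  leading term x_2: no divisor's leading term divides it; move 45/8x_2 to the remainder.
  leading term 1: no divisor's leading term divides it; move -15/8 to the remainder.
  remainder -15/4x_2^2 + 45/8x_2 - 15/8 ≠ 0; add h_3 = -15/4x_2^2 + 45/8x_2 - 15/8 to the basis.

The other S-polynomials (S(f_1,h_3), S(f_2,h_3)) all reduce to 0 modulo the current basis, so we have a Gröbner basis.
Inter-reduce: drop elements whose leading term is divisible by another's, tail-reduce, and make monic.
Reduced Gröbner basis: {x_1 - 15/4x_2 + 15/4, x_2^2 - 3/2x_2 + 1/2}.
Label its elements g_1 = x_1 - 15/4x_2 + 15/4, g_2 = x_2^2 - 3/2x_2 + 1/2.

Reduce p = 6x_1x_2^3 - 9x_1x_2^2 + 4x_1x_2 + 4x_1 + 4x_2 - 4 modulo G:
  leading term x_1x_2^3: subtract (6x_2^3)·g_1 from 6x_1x_2^3 - 9x_1x_2^2 + 4x_1x_2 + 4x_1 + 4x_2 - 4 → -9x_1x_2^2 + 4x_1x_2 + 4x_1 + 45/2x_2^4 - 45/2x_2^3 + 4x_2 - 4
  leading term x_1x_2^2: subtract (-9x_2^2)·g_1 from -9x_1x_2^2 + 4x_1x_2 + 4x_1 + 45/2x_2^4 - 45/2x_2^3 + 4x_2 - 4 → 4x_1x_2 + 4x_1 + 45/2x_2^4 - 225/4x_2^3 + 135/4x_2^2 + 4x_2 - 4
  leading term x_1x_2: subtract (4x_2)·g_1 from 4x_1x_2 + 4x_1 + 45/2x_2^4 - 225/4x_2^3 + 135/4x_2^2 + 4x_2 - 4 → 4x_1 + 45/2x_2^4 - 225/4x_2^3 + 195/4x_2^2 - 11x_2 - 4
  leading term x_1: subtract (4)·g_1 from 4x_1 + 45/2x_2^4 - 225/4x_2^3 + 195/4x_2^2 - 11x_2 - 4 → 45/2x_2^4 - 225/4x_2^3 + 195/4x_2^2 + 4x_2 - 19
  leading term x_2^4: subtract (45/2x_2^2)·g_2 from 45/2x_2^4 - 225/4x_2^3 + 195/4x_2^2 + 4x_2 - 19 → -45/2x_2^3 + 75/2x_2^2 + 4x_2 - 19
  leading term x_2^3: subtract (-45/2x_2)·g_2 from -45/2x_2^3 + 75/2x_2^2 + 4x_2 - 19 → 15/4x_2^2 + 61/4x_2 - 19
  leading term x_2^2: subtract (15/4)·g_2 from 15/4x_2^2 + 61/4x_2 - 19 → 167/8x_2 - 167/8
  leading term x_2: no divisor's leading term divides it; move 167/8x_2 to the remainder.
  leading term 1: no divisor's leading term divides it; move -167/8 to the remainder.
  normal form = 167/8x_2 - 167/8.
The normal form is nonzero, so p ∉ I. Since p minus its normal form lies in I, I + (p) = I + (r) where r = 167/8x_2 - 167/8; decide whether this ideal is the whole ring.
Run Buchberger on G together with r (pairs among the g_i already reduce to 0 since G is a Gröbner basis):
g_1 = x_1 - 15/4x_2 + 15/4, LT = x_1.
g_2 = x_2^2 - 3/2x_2 + 1/2, LT = x_2^2.
r = 167/8x_2 - 167/8, LT = x_2.

The S-polynomials (S(g_1,g_2), S(g_1,r), S(g_2,r)) all reduce to 0 modulo the current basis, so we have a Gröbner basis.
Inter-reduce: drop elements whose leading term is divisible by another's, tail-reduce, and make monic.
Reduced Gröbner basis: {x_1, x_2 - 1}.
The reduced Gröbner basis of I + (p) is {x_1, x_2 - 1} ≠ {1}, a proper ideal, so the enlarged system stays consistent: p is independent of I, with normal form 167/8x_2 - 167/8.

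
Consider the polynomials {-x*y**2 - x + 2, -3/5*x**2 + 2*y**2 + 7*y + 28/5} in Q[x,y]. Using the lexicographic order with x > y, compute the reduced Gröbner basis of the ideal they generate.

f_1 = -x*y**2 - x + 2, LT = x*y**2.
f_2 = -3/5*x**2 + 2*y**2 + 7*y + 28/5, LT = x**2.

S(f_1,f_2): lcm = x**2*y**2. S = x**2 - 2*x + 10/3*y**4 + 35/3*y**3 + 28/3*y**2.
  reduce S modulo (f_1, f_2):
  remainder -2*x + 10/3*y**4 + 35/3*y**3 + 38/3*y**2 + 35/3*y + 28/3 ≠ 0; add g_3 = -2*x + 10/3*y**4 + 35/3*y**3 + 38/3*y**2 + 35/3*y + 28/3 to the basis.

S(f_1,g_3): lcm = x*y**2. S = x + 5/3*y**6 + 35/6*y**5 + 19/3*y**4 + 35/6*y**3 + 14/3*y**2 - 2.
  reduce S modulo (f_1, f_2, g_3):
  remainder 5/3*y**6 + 35/6*y**5 + 8*y**4 + 35/3*y**3 + 11*y**2 + 35/6*y + 8/3 ≠ 0; add g_4 = 5/3*y**6 + 35/6*y**5 + 8*y**4 + 35/3*y**3 + 11*y**2 + 35/6*y + 8/3 to the basis.

The other S-polynomials (S(f_2,g_3), S(f_1,g_4), S(f_2,g_4), S(g_3,g_4)) all reduce to 0 modulo the current basis, so we have a Gröbner basis.
Inter-reduce: drop elements whose leading term is divisible by another's, tail-reduce, and make monic.

G = {x - 5/3*y**4 - 35/6*y**3 - 19/3*y**2 - 35/6*y - 14/3, y**6 + 7/2*y**5 + 24/5*y**4 + 7*y**3 + 33/5*y**2 + 7/2*y + 8/5}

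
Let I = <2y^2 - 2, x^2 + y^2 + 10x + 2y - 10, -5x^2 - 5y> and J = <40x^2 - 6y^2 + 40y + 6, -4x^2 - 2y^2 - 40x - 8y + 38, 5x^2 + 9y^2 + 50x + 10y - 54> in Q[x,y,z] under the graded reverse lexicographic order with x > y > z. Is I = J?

Since reduced Gröbner bases are canonical representatives of ideals under a given ordering, it suffices to compute and compare them.
Buchberger on the first generating set:
f_1 = 2y^2 - 2, LT = y^2.
f_2 = x^2 + y^2 + 10x + 2y - 10, LT = x^2.
f_3 = -5x^2 - 5y, LT = x^2.

S(f_1,f_2): leading monomials are coprime, so the S-polynomial reduces to 0 (Buchberger's first criterion).
S(f_1,f_3): leading monomials are coprime, so the S-polynomial reduces to 0 (Buchberger's first criterion).
S(f_2,f_3): lcm = x^2. S = y^2 + 10x + y - 10.
  leading term y^2: subtract (1/2)·f_1 from y^2 + 10x + y - 10 → 10x + y - 9
  leading term x: no divisor's leading term divides it; move 10x to the remainder.
  leading term y: no divisor's leading term divides it; move y to the remainder.
  leading term 1: no divisor's leading term divides it; move -9 to the remainder.
  remainder 10x + y - 9 ≠ 0; add g_4 = 10x + y - 9 to the basis.

S(f_1,g_4): leading monomials are coprime, so the S-polynomial reduces to 0 (Buchberger's first criterion).
S(f_2,g_4): lcm = x^2. S = -1/10xy + y^2 + 109/10x + 2y - 10.
  leading term xy: subtract (-1/100y)·g_4 from -1/10xy + y^2 + 109/10x + 2y - 10 → 101/100y^2 + 109/10x + 191/100y - 10
  leading term y^2: subtract (101/200)·f_1 from 101/100y^2 + 109/10x + 191/100y - 10 → 109/10x + 191/100y - 899/100
  leading term x: subtract (109/100)·g_4 from 109/10x + 191/100y - 899/100 → 41/50y + 41/50
  leading term y: no divisor's leading term divides it; move 41/50y to the remainder.
  leading term 1: no divisor's leading term divides it; move 41/50 to the remainder.
  remainder 41/50y + 41/50 ≠ 0; add g_5 = 41/50y + 41/50 to the basis.

S(f_3,g_4): lcm = x^2. S = -1/10xy + 9/10x + y.
  leading term xy: subtract (-1/100y)·g_4 from -1/10xy + 9/10x + y → 1/100y^2 + 9/10x + 91/100y
  leading term y^2: subtract (1/200)·f_1 from 1/100y^2 + 9/10x + 91/100y → 9/10x + 91/100y + 1/100
  leading term x: subtract (9/100)·g_4 from 9/10x + 91/100y + 1/100 → 41/50y + 41/50
  leading term y: subtract (1)·g_5 from 41/50y + 41/50 → 0
  remainder 0.

S(f_1,g_5): lcm = y^2. S = -y - 1.
  leading term y: subtract (-50/41)·g_5 from -y - 1 → 0
  remainder 0.

S(f_2,g_5): leading monomials are coprime, so the S-polynomial reduces to 0 (Buchberger's first criterion).
S(f_3,g_5): leading monomials are coprime, so the S-polynomial reduces to 0 (Buchberger's first criterion).
S(g_4,g_5): leading monomials are coprime, so the S-polynomial reduces to 0 (Buchberger's first criterion).
Every S-polynomial of the final basis reduces to 0, so we have a Gröbner basis.
Inter-reduce: drop elements whose leading term is divisible by another's, tail-reduce, and make monic.
Reduced Gröbner basis: {x - 1, y + 1}.

Buchberger on the second generating set:
h_1 = 40x^2 - 6y^2 + 40y + 6, LT = x^2.
h_2 = -4x^2 - 2y^2 - 40x - 8y + 38, LT = x^2.
h_3 = 5x^2 + 9y^2 + 50x + 10y - 54, LT = x^2.

S(h_1,h_2): lcm = x^2. S = -13/20y^2 - 10x - y + 193/20.
  leading term y^2: no divisor's leading term divides it; move -13/20y^2 to the remainder.
  leading term x: no divisor's leading term divides it; move -10x to the remainder.
  leading term y: no divisor's leading term divides it; move -y to the remainder.
  leading term 1: no divisor's leading term divides it; move 193/20 to the remainder.
  remainder -13/20y^2 - 10x - y + 193/20 ≠ 0; add k_4 = -13/20y^2 - 10x - y + 193/20 to the basis.

S(h_1,h_3): lcm = x^2. S = -39/20y^2 - 10x - y + 219/20.
  leading term y^2: subtract (3)·k_4 from -39/20y^2 - 10x - y + 219/20 → 20x + 2y - 18
  leading term x: no divisor's leading term divides it; move 20x to the remainder.
  leading term y: no divisor's leading term divides it; move 2y to the remainder.
  leading term 1: no divisor's leading term divides it; move -18 to the remainder.
  remainder 20x + 2y - 18 ≠ 0; add k_5 = 20x + 2y - 18 to the basis.

S(h_2,h_3): lcm = x^2. S = -13/10y^2 + 13/10.
  leading term y^2: subtract (2)·k_4 from -13/10y^2 + 13/10 → 20x + 2y - 18
  leading term x: subtract (1)·k_5 from 20x + 2y - 18 → 0
  remainder 0.

S(h_1,k_4): leading monomials are coprime, so the S-polynomial reduces to 0 (Buchberger's first criterion).
S(h_2,k_4): leading monomials are coprime, so the S-polynomial reduces to 0 (Buchberger's first criterion).
S(h_3,k_4): leading monomials are coprime, so the S-polynomial reduces to 0 (Buchberger's first criterion).
S(h_1,k_5): lcm = x^2. S = -1/10xy - 3/20y^2 + 9/10x + y + 3/20.
  leading term xy: subtract (-1/200y)·k_5 from -1/10xy - 3/20y^2 + 9/10x + y + 3/20 → -7/50y^2 + 9/10x + 91/100y + 3/20
  leading term y^2: subtract (14/65)·k_4 from -7/50y^2 + 9/10x + 91/100y + 3/20 → 397/130x + 1463/1300y - 2507/1300
  leading term x: subtract (397/2600)·k_5 from 397/130x + 1463/1300y - 2507/1300 → 41/50y + 41/50
  leading term y: no divisor's leading term divides it; move 41/50y to the remainder.
  leading term 1: no divisor's leading term divides it; move 41/50 to the remainder.
  remainder 41/50y + 41/50 ≠ 0; add k_6 = 41/50y + 41/50 to the basis.

S(h_2,k_5): lcm = x^2. S = -1/10xy + 1/2y^2 + 109/10x + 2y - 19/2.
  leading term xy: subtract (-1/200y)·k_5 from -1/10xy + 1/2y^2 + 109/10x + 2y - 19/2 → 51/100y^2 + 109/10x + 191/100y - 19/2
  leading term y^2: subtract (-51/65)·k_4 from 51/100y^2 + 109/10x + 191/100y - 19/2 → 397/130x + 1463/1300y - 2507/1300
  leading term x: subtract (397/2600)·k_5 from 397/130x + 1463/1300y - 2507/1300 → 41/50y + 41/50
  leading term y: subtract (1)·k_6 from 41/50y + 41/50 → 0
  remainder 0.

S(h_3,k_5): lcm = x^2. S = -1/10xy + 9/5y^2 + 109/10x + 2y - 54/5.
  leading term xy: subtract (-1/200y)·k_5 from -1/10xy + 9/5y^2 + 109/10x + 2y - 54/5 → 181/100y^2 + 109/10x + 191/100y - 54/5
  leading term y^2: subtract (-181/65)·k_4 from 181/100y^2 + 109/10x + 191/100y - 54/5 → -2203/130x - 1137/1300y + 20893/1300
  leading term x: subtract (-2203/2600)·k_5 from -2203/130x - 1137/1300y + 20893/1300 → 41/50y + 41/50
  leading term y: subtract (1)·k_6 from 41/50y + 41/50 → 0
  remainder 0.

S(k_4,k_5): leading monomials are coprime, so the S-polynomial reduces to 0 (Buchberger's first criterion).
S(h_1,k_6): leading monomials are coprime, so the S-polynomial reduces to 0 (Buchberger's first criterion).
S(h_2,k_6): leading monomials are coprime, so the S-polynomial reduces to 0 (Buchberger's first criterion).
S(h_3,k_6): leading monomials are coprime, so the S-polynomial reduces to 0 (Buchberger's first criterion).
S(k_4,k_6): lcm = y^2. S = 200/13x + 7/13y - 193/13.
  leading term x: subtract (10/13)·k_5 from 200/13x + 7/13y - 193/13 → -y - 1
  leading term y: subtract (-50/41)·k_6 from -y - 1 → 0
  remainder 0.

S(k_5,k_6): leading monomials are coprime, so the S-polynomial reduces to 0 (Buchberger's first criterion).
Every S-polynomial of the final basis reduces to 0, so we have a Gröbner basis.
Inter-reduce: drop elements whose leading term is divisible by another's, tail-reduce, and make monic.
Reduced Gröbner basis: {x - 1, y + 1}.

Same reduced basis, so the two generating sets span the same ideal.
The same test decides containment: I ⊆ J iff every generator of I reduces to 0 modulo a Gröbner basis of J.

Yes, the ideals are equal.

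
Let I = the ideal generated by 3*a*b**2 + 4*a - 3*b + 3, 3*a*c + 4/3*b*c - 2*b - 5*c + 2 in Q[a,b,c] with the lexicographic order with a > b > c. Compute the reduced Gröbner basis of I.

G = {a*b**2 + 4/3*a - b + 1, a*c + 4/9*b*c - 2/3*b - 5/3*c + 2/3, b**3*c - 3/2*b**3 - 15/4*b**2*c + 3/2*b**2 + 43/12*b*c - 2*b - 29/4*c + 2}

Buchberger's algorithm terminates because the ascending chain of leading-term ideals stabilizes.

f_1 = 3*a*b**2 + 4*a - 3*b + 3, LT = a*b**2.
f_2 = 3*a*c + 4/3*b*c - 2*b - 5*c + 2, LT = a*c.

S(f_1,f_2): lcm = a*b**2*c. S = 4/3*a*c - 4/9*b**3*c + 2/3*b**3 + 5/3*b**2*c - 2/3*b**2 - b*c + c.
  reduce S modulo (f_1, f_2):
  remainder -4/9*b**3*c + 2/3*b**3 + 5/3*b**2*c - 2/3*b**2 - 43/27*b*c + 8/9*b + 29/9*c - 8/9 ≠ 0; add g_3 = -4/9*b**3*c + 2/3*b**3 + 5/3*b**2*c - 2/3*b**2 - 43/27*b*c + 8/9*b + 29/9*c - 8/9 to the basis.

The other S-polynomials (S(f_1,g_3), S(f_2,g_3)) all reduce to 0 modulo the current basis, so we have a Gröbner basis.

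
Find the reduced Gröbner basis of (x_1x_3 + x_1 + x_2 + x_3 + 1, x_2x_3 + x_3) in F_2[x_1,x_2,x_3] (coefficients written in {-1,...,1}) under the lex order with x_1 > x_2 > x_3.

f_1 = x_1x_3 + x_1 + x_2 + x_3 + 1, LT = x_1x_3.
f_2 = x_2x_3 + x_3, LT = x_2x_3.

S(f_1,f_2): lcm = x_1x_2x_3. S = x_1x_2 + x_1x_3 + x_2^{2} + x_2x_3 + x_2.
  reduce S modulo (f_1, f_2):
  remainder x_1x_2 + x_1 + x_2^{2} + 1 ≠ 0; add g_3 = x_1x_2 + x_1 + x_2^{2} + 1 to the basis.

The other S-polynomials (S(f_1,g_3), S(f_2,g_3)) all reduce to 0 modulo the current basis, so we have a Gröbner basis.

G = {x_1x_2 + x_1 + x_2^{2} + 1, x_1x_3 + x_1 + x_2 + x_3 + 1, x_2x_3 + x_3}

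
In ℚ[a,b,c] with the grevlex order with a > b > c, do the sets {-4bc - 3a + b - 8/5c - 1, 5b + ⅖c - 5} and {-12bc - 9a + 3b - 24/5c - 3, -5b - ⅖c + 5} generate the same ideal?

Two ideals are equal iff their reduced Gröbner bases coincide (the reduced basis is unique for a fixed ordering).
Buchberger on the first generating set:
f_1 = -4bc - 3a + b - 8/5c - 1, LT = bc.
f_2 = 5b + ⅖c - 5, LT = b.

S(f_1,f_2): lcm = bc. S = -2/25c² + ¾a - ¼b + 7/5c + ¼.
  leading term c²: no divisor's leading term divides it; move -2/25c² to the remainder.
  leading term a: no divisor's leading term divides it; move ¾a to the remainder.
  leading term b: subtract (-1/20)·f_2 from -¼b + 7/5c + ¼ → 71/50c
  leading term c: no divisor's leading term divides it; move 71/50c to the remainder.
  remainder -2/25c² + ¾a + 71/50c ≠ 0; add g_3 = -2/25c² + ¾a + 71/50c to the basis.

The other S-polynomials (S(f_1,g_3), S(f_2,g_3)) all reduce to 0 modulo the current basis, so we have a Gröbner basis.
Inter-reduce: drop elements whose leading term is divisible by another's, tail-reduce, and make monic.
Reduced Gröbner basis: {c² - 75/8a - 71/4c, b + 2/25c - 1}.

Buchberger on the second generating set:
h_1 = -12bc - 9a + 3b - 24/5c - 3, LT = bc.
h_2 = -5b - ⅖c + 5, LT = b.

S(h_1,h_2): lcm = bc. S = -2/25c² + ¾a - ¼b + 7/5c + ¼.
  leading term c²: no divisor's leading term divides it; move -2/25c² to the remainder.
  leading term a: no divisor's leading term divides it; move ¾a to the remainder.
  leading term b: subtract (1/20)·h_2 from -¼b + 7/5c + ¼ → 71/50c
  leading term c: no divisor's leading term divides it; move 71/50c to the remainder.
  remainder -2/25c² + ¾a + 71/50c ≠ 0; add k_3 = -2/25c² + ¾a + 71/50c to the basis.

The other S-polynomials (S(h_1,k_3), S(h_2,k_3)) all reduce to 0 modulo the current basis, so we have a Gröbner basis.
Inter-reduce: drop elements whose leading term is divisible by another's, tail-reduce, and make monic.
Reduced Gröbner basis: {c² - 75/8a - 71/4c, b + 2/25c - 1}.

The two bases agree; hence the ideals are identical.
The same test decides containment: I ⊆ J iff every generator of I reduces to 0 modulo a Gröbner basis of J.

Yes, the ideals are equal.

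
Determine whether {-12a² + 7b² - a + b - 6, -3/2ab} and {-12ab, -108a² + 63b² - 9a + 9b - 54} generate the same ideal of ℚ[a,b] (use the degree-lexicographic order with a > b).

Yes, the ideals are equal.

Since reduced Gröbner bases are canonical representatives of ideals under a given ordering, it suffices to compute and compare them.
Buchberger on the first generating set:
f_1 = -12a² + 7b² - a + b - 6, LT = a².
f_2 = -3/2ab, LT = ab.

S(f_1,f_2): lcm = a²b. S = -7/12b³ + 1/12ab - 1/12b² + ½b.
  leading term b³: no divisor's leading term divides it; move -7/12b³ to the remainder.
  leading term ab: subtract (-1/18)·f_2 from 1/12ab - 1/12b² + ½b → -1/12b² + ½b
  leading term b²: no divisor's leading term divides it; move -1/12b² to the remainder.
  leading term b: no divisor's leading term divides it; move ½b to the remainder.
  remainder -7/12b³ - 1/12b² + ½b ≠ 0; add g_3 = -7/12b³ - 1/12b² + ½b to the basis.

The other S-polynomials (S(f_1,g_3), S(f_2,g_3)) all reduce to 0 modulo the current basis, so we have a Gröbner basis.
Inter-reduce: drop elements whose leading term is divisible by another's, tail-reduce, and make monic.
Reduced Gröbner basis: {b³ + 1/7b² - 6/7b, a² - 7/12b² + 1/12a - 1/12b + ½, ab}.

Buchberger on the second generating set:
h_1 = -12ab, LT = ab.
h_2 = -108a² + 63b² - 9a + 9b - 54, LT = a².

S(h_1,h_2): lcm = a²b. S = 7/12b³ - 1/12ab + 1/12b² - ½b.
  leading term b³: no divisor's leading term divides it; move 7/12b³ to the remainder.
  leading term ab: subtract (1/144)·h_1 from -1/12ab + 1/12b² - ½b → 1/12b² - ½b
  leading term b²: no divisor's leading term divides it; move 1/12b² to the remainder.
  leading term b: no divisor's leading term divides it; move -½b to the remainder.
  remainder 7/12b³ + 1/12b² - ½b ≠ 0; add k_3 = 7/12b³ + 1/12b² - ½b to the basis.

The other S-polynomials (S(h_1,k_3), S(h_2,k_3)) all reduce to 0 modulo the current basis, so we have a Gröbner basis.
Inter-reduce: drop elements whose leading term is divisible by another's, tail-reduce, and make monic.
Reduced Gröbner basis: {b³ + 1/7b² - 6/7b, a² - 7/12b² + 1/12a - 1/12b + ½, ab}.

Same reduced basis, so the two generating sets span the same ideal.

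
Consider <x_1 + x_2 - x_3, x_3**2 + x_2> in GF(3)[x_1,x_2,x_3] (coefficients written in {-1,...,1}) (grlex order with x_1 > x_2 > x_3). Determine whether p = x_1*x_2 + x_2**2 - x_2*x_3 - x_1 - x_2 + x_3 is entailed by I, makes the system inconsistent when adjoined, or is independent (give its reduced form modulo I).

First compute the reduced Gröbner basis of I by Buchberger's algorithm.
f_1 = x_1 + x_2 - x_3, LT = x_1.
f_2 = x_3**2 + x_2, LT = x_3**2.

S(f_1,f_2): leading monomials are coprime, so the S-polynomial reduces to 0 (Buchberger's first criterion).
Every S-polynomial of the final basis reduces to 0, so we have a Gröbner basis.
Inter-reduce: drop elements whose leading term is divisible by another's, tail-reduce, and make monic.
Reduced Gröbner basis: {x_3**2 + x_2, x_1 + x_2 - x_3}.
Label its elements g_1 = x_3**2 + x_2, g_2 = x_1 + x_2 - x_3.

Reduce p = x_1*x_2 + x_2**2 - x_2*x_3 - x_1 - x_2 + x_3 modulo G:
  leading term x_1*x_2: subtract (x_2)·g_2 from x_1*x_2 + x_2**2 - x_2*x_3 - x_1 - x_2 + x_3 → -x_1 - x_2 + x_3
  leading term x_1: subtract (-1)·g_2 from -x_1 - x_2 + x_3 → 0
  normal form = 0.
Since the normal form is 0, p ∈ I.

x_1*x_2 + x_2**2 - x_2*x_3 - x_1 - x_2 + x_3 lies in I (it reduces to 0).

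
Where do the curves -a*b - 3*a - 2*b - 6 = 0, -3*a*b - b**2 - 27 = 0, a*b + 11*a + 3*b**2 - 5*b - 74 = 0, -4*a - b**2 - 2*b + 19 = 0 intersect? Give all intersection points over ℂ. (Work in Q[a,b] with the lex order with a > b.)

Compute a lex Gröbner basis by Buchberger's algorithm.
f_1 = -a*b - 3*a - 2*b - 6, LT = a*b.
f_2 = -3*a*b - b**2 - 27, LT = a*b.
f_3 = a*b + 11*a + 3*b**2 - 5*b - 74, LT = a*b.
f_4 = -4*a - b**2 - 2*b + 19, LT = a.

S(f_1,f_2): lcm = a*b. S = 3*a - 1/3*b**2 + 2*b - 3.
  leading term a: subtract (-3/4)·f_4 from 3*a - 1/3*b**2 + 2*b - 3 → -13/12*b**2 + 1/2*b + 45/4
  leading term b**2: no divisor's leading term divides it; move -13/12*b**2 to the remainder.
  leading term b: no divisor's leading term divides it; move 1/2*b to the remainder.
  leading term 1: no divisor's leading term divides it; move 45/4 to the remainder.
  remainder -13/12*b**2 + 1/2*b + 45/4 ≠ 0; add h_5 = -13/12*b**2 + 1/2*b + 45/4 to the basis.

S(f_1,f_3): lcm = a*b. S = -8*a - 3*b**2 + 7*b + 80.
  leading term a: subtract (2)·f_4 from -8*a - 3*b**2 + 7*b + 80 → -b**2 + 11*b + 42
  leading term b**2: subtract (12/13)·h_5 from -b**2 + 11*b + 42 → 137/13*b + 411/13
  leading term b: no divisor's leading term divides it; move 137/13*b to the remainder.
  leading term 1: no divisor's leading term divides it; move 411/13 to the remainder.
  remainder 137/13*b + 411/13 ≠ 0; add h_6 = 137/13*b + 411/13 to the basis.

The other S-polynomials (S(f_1,f_4), S(f_2,f_3), S(f_2,f_4), S(f_3,f_4), S(f_1,h_5), S(f_2,h_5), S(f_3,h_5), S(f_4,h_5), S(f_1,h_6), S(f_2,h_6), S(f_3,h_6), S(f_4,h_6), S(h_5,h_6)) all reduce to 0 modulo the current basis, so we have a Gröbner basis.
Inter-reduce: drop elements whose leading term is divisible by another's, tail-reduce, and make monic.
Reduced Gröbner basis: {a - 4, b + 3}.

A lex Gröbner basis eliminates variables successively. Here b + 3 depends only on b, with roots {-3}; lifting each root through the earlier basis elements recovers the full solutions.
  b = -3: the earlier basis element becomes a - 4 = 0, giving a = 4 — point (4, -3).
Each listed point satisfies every original equation (direct substitution).

{(4, -3)}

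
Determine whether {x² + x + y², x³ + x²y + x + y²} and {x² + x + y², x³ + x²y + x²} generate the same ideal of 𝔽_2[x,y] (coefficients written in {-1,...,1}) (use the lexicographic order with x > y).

Yes, the ideals are equal.

Equality of ideals is decidable: compute both reduced Gröbner bases (unique for the ordering) and check whether they agree.
Buchberger on the first generating set:
f_1 = x² + x + y², LT = x².
f_2 = x³ + x²y + x + y², LT = x³.

S(f_1,f_2): lcm = x³. S = x²y + x² + xy² + x + y².
  leading term x²y: subtract (y)·f_1 from x²y + x² + xy² + x + y² → x² + xy² + xy + x + y³ + y²
  leading term x²: subtract (1)·f_1 from x² + xy² + xy + x + y³ + y² → xy² + xy + y³
  leading term xy²: no divisor's leading term divides it; move xy² to the remainder.
  leading term xy: no divisor's leading term divides it; move xy to the remainder.
  leading term y³: no divisor's leading term divides it; move y³ to the remainder.
  remainder xy² + xy + y³ ≠ 0; add g_3 = xy² + xy + y³ to the basis.

S(f_1,g_3): lcm = x²y². S = x²y + xy³ + xy² + y⁴.
  leading term x²y: subtract (y)·f_1 from x²y + xy³ + xy² + y⁴ → xy³ + xy² + xy + y⁴ + y³
  leading term xy³: subtract (y)·g_3 from xy³ + xy² + xy + y⁴ + y³ → xy + y³
  leading term xy: no divisor's leading term divides it; move xy to the remainder.
  leading term y³: no divisor's leading term divides it; move y³ to the remainder.
  remainder xy + y³ ≠ 0; add g_4 = xy + y³ to the basis.

S(f_1,g_4): lcm = x²y. S = xy³ + xy + y³.
  leading term xy³: subtract (y)·g_3 from xy³ + xy + y³ → xy² + xy + y⁴ + y³
  leading term xy²: subtract (1)·g_3 from xy² + xy + y⁴ + y³ → y⁴
  leading term y⁴: no divisor's leading term divides it; move y⁴ to the remainder.
  remainder y⁴ ≠ 0; add g_5 = y⁴ to the basis.

The other S-polynomials (S(f_2,g_3), S(f_2,g_4), S(g_3,g_4), S(f_1,g_5), S(f_2,g_5), S(g_3,g_5), S(g_4,g_5)) all reduce to 0 modulo the current basis, so we have a Gröbner basis.
Inter-reduce: drop elements whose leading term is divisible by another's, tail-reduce, and make monic.
Reduced Gröbner basis: {x² + x + y², xy + y³, y⁴}.

Buchberger on the second generating set:
h_1 = x² + x + y², LT = x².
h_2 = x³ + x²y + x², LT = x³.

S(h_1,h_2): lcm = x³. S = x²y + xy².
  leading term x²y: subtract (y)·h_1 from x²y + xy² → xy² + xy + y³
  leading term xy²: no divisor's leading term divides it; move xy² to the remainder.
  leading term xy: no divisor's leading term divides it; move xy to the remainder.
  leading term y³: no divisor's leading term divides it; move y³ to the remainder.
  remainder xy² + xy + y³ ≠ 0; add k_3 = xy² + xy + y³ to the basis.

S(h_1,k_3): lcm = x²y². S = x²y + xy³ + xy² + y⁴.
  leading term x²y: subtract (y)·h_1 from x²y + xy³ + xy² + y⁴ → xy³ + xy² + xy + y⁴ + y³
  leading term xy³: subtract (y)·k_3 from xy³ + xy² + xy + y⁴ + y³ → xy + y³
  leading term xy: no divisor's leading term divides it; move xy to the remainder.
  leading term y³: no divisor's leading term divides it; move y³ to the remainder.
  remainder xy + y³ ≠ 0; add k_4 = xy + y³ to the basis.

S(h_1,k_4): lcm = x²y. S = xy³ + xy + y³.
  leading term xy³: subtract (y)·k_3 from xy³ + xy + y³ → xy² + xy + y⁴ + y³
  leading term xy²: subtract (1)·k_3 from xy² + xy + y⁴ + y³ → y⁴
  leading term y⁴: no divisor's leading term divides it; move y⁴ to the remainder.
  remainder y⁴ ≠ 0; add k_5 = y⁴ to the basis.

The other S-polynomials (S(h_2,k_3), S(h_2,k_4), S(k_3,k_4), S(h_1,k_5), S(h_2,k_5), S(k_3,k_5), S(k_4,k_5)) all reduce to 0 modulo the current basis, so we have a Gröbner basis.
Inter-reduce: drop elements whose leading term is divisible by another's, tail-reduce, and make monic.
Reduced Gröbner basis: {x² + x + y², xy + y³, y⁴}.

Same reduced basis, so the two generating sets span the same ideal.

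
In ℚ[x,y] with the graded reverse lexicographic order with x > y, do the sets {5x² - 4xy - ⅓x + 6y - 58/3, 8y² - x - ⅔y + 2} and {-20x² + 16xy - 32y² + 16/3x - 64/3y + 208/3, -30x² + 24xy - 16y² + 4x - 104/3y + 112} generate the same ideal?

Yes, the ideals are equal.

For a fixed monomial order, each ideal has a unique reduced Gröbner basis; comparing bases decides equality.
Buchberger on the first generating set:
f_1 = 5x² - 4xy - ⅓x + 6y - 58/3, LT = x².
f_2 = 8y² - x - ⅔y + 2, LT = y².

The S-polynomials (S(f_1,f_2)) all reduce to 0 modulo the current basis, so we have a Gröbner basis.
Inter-reduce: drop elements whose leading term is divisible by another's, tail-reduce, and make monic.
Reduced Gröbner basis: {x² - ⅘xy - 1/15x + 6/5y - 58/15, y² - ⅛x - 1/12y + ¼}.

Buchberger on the second generating set:
h_1 = -20x² + 16xy - 32y² + 16/3x - 64/3y + 208/3, LT = x².
h_2 = -30x² + 24xy - 16y² + 4x - 104/3y + 112, LT = x².

S(h_1,h_2): lcm = x². S = 16/15y² - 2/15x - 4/45y + 4/15.
  reduce S modulo (h_1, h_2):
  remainder 16/15y² - 2/15x - 4/45y + 4/15 ≠ 0; add k_3 = 16/15y² - 2/15x - 4/45y + 4/15 to the basis.

The other S-polynomials (S(h_1,k_3), S(h_2,k_3)) all reduce to 0 modulo the current basis, so we have a Gröbner basis.
Inter-reduce: drop elements whose leading term is divisible by another's, tail-reduce, and make monic.
Reduced Gröbner basis: {x² - ⅘xy - 1/15x + 6/5y - 58/15, y² - ⅛x - 1/12y + ¼}.

These coincide, so the ideals are equal.
The same test decides containment: I ⊆ J iff every generator of I reduces to 0 modulo a Gröbner basis of J.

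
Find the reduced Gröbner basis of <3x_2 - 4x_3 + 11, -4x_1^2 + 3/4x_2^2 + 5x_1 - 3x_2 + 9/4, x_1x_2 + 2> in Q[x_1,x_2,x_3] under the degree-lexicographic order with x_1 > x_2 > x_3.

f_1 = 3x_2 - 4x_3 + 11, LT = x_2.
f_2 = -4x_1^2 + 3/4x_2^2 + 5x_1 - 3x_2 + 9/4, LT = x_1^2.
f_3 = x_1x_2 + 2, LT = x_1x_2.

S(f_1,f_3): lcm = x_1x_2. S = -4/3x_1x_3 + 11/3x_1 - 2.
  leading term x_1x_3: no divisor's leading term divides it; move -4/3x_1x_3 to the remainder.
  leading term x_1: no divisor's leading term divides it; move 11/3x_1 to the remainder.
  leading term 1: no divisor's leading term divides it; move -2 to the remainder.
  remainder -4/3x_1x_3 + 11/3x_1 - 2 ≠ 0; add g_4 = -4/3x_1x_3 + 11/3x_1 - 2 to the basis.

S(f_2,f_3): lcm = x_1^2x_2. S = -3/16x_2^3 - 5/4x_1x_2 + 3/4x_2^2 - 2x_1 - 9/16x_2.
  leading term x_2^3: subtract (-1/16x_2^2)·f_1 from -3/16x_2^3 - 5/4x_1x_2 + 3/4x_2^2 - 2x_1 - 9/16x_2 → -1/4x_2^2x_3 - 5/4x_1x_2 + 23/16x_2^2 - 2x_1 - 9/16x_2
  leading term x_2^2x_3: subtract (-1/12x_2x_3)·f_1 from -1/4x_2^2x_3 - 5/4x_1x_2 + 23/16x_2^2 - 2x_1 - 9/16x_2 → -1/3x_2x_3^2 - 5/4x_1x_2 + 23/16x_2^2 + 11/12x_2x_3 - 2x_1 - 9/16x_2
  leading term x_2x_3^2: subtract (-1/9x_3^2)·f_1 from -1/3x_2x_3^2 - 5/4x_1x_2 + 23/16x_2^2 + 11/12x_2x_3 - 2x_1 - 9/16x_2 → -4/9x_3^3 - 5/4x_1x_2 + 23/16x_2^2 + 11/12x_2x_3 + 11/9x_3^2 - 2x_1 - 9/16x_2
  leading term x_3^3: no divisor's leading term divides it; move -4/9x_3^3 to the remainder.
  leading term x_1x_2: subtract (-5/12x_1)·f_1 from -5/4x_1x_2 + 23/16x_2^2 + 11/12x_2x_3 + 11/9x_3^2 - 2x_1 - 9/16x_2 → -5/3x_1x_3 + 23/16x_2^2 + 11/12x_2x_3 + 11/9x_3^2 + 31/12x_1 - 9/16x_2
  leading term x_1x_3: subtract (5/4)·g_4 from -5/3x_1x_3 + 23/16x_2^2 + 11/12x_2x_3 + 11/9x_3^2 + 31/12x_1 - 9/16x_2 → 23/16x_2^2 + 11/12x_2x_3 + 11/9x_3^2 - 2x_1 - 9/16x_2 + 5/2
  leading term x_2^2: subtract (23/48x_2)·f_1 from 23/16x_2^2 + 11/12x_2x_3 + 11/9x_3^2 - 2x_1 - 9/16x_2 + 5/2 → 17/6x_2x_3 + 11/9x_3^2 - 2x_1 - 35/6x_2 + 5/2
  leading term x_2x_3: subtract (17/18x_3)·f_1 from 17/6x_2x_3 + 11/9x_3^2 - 2x_1 - 35/6x_2 + 5/2 → 5x_3^2 - 2x_1 - 35/6x_2 - 187/18x_3 + 5/2
  leading term x_3^2: no divisor's leading term divides it; move 5x_3^2 to the remainder.
  leading term x_1: no divisor's leading term divides it; move -2x_1 to the remainder.
  leading term x_2: subtract (-35/18)·f_1 from -35/6x_2 - 187/18x_3 + 5/2 → -109/6x_3 + 215/9
  leading term x_3: no divisor's leading term divides it; move -109/6x_3 to the remainder.
  leading term 1: no divisor's leading term divides it; move 215/9 to the remainder.
  remainder -4/9x_3^3 + 5x_3^2 - 2x_1 - 109/6x_3 + 215/9 ≠ 0; add g_5 = -4/9x_3^3 + 5x_3^2 - 2x_1 - 109/6x_3 + 215/9 to the basis.

The other S-polynomials (S(f_1,f_2), S(f_1,g_4), S(f_2,g_4), S(f_3,g_4), S(f_1,g_5), S(f_2,g_5), S(f_3,g_5), S(g_4,g_5)) all reduce to 0 modulo the current basis, so we have a Gröbner basis.
Inter-reduce: drop elements whose leading term is divisible by another's, tail-reduce, and make monic.

G = {x_3^3 - 45/4x_3^2 + 9/2x_1 + 327/8x_3 - 215/4, x_1^2 - 1/3x_3^2 - 5/4x_1 + 17/6x_3 - 35/6, x_1x_3 - 11/4x_1 + 3/2, x_2 - 4/3x_3 + 11/3}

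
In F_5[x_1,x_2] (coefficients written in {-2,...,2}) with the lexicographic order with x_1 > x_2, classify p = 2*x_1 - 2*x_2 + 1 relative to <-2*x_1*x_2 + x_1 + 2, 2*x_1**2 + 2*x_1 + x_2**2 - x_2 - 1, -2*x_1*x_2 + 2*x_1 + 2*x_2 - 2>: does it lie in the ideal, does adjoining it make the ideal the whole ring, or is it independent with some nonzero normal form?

2*x_1 - 2*x_2 + 1 lies in I (it reduces to 0).

First compute the reduced Gröbner basis of I by Buchberger's algorithm.
f_1 = -2*x_1*x_2 + x_1 + 2, LT = x_1*x_2.
f_2 = 2*x_1**2 + 2*x_1 + x_2**2 - x_2 - 1, LT = x_1**2.
f_3 = -2*x_1*x_2 + 2*x_1 + 2*x_2 - 2, LT = x_1*x_2.

S(f_1,f_2): lcm = x_1**2*x_2. S = 2*x_1**2 - x_1*x_2 - x_1 + 2*x_2**3 - 2*x_2**2 - 2*x_2.
  reduce S modulo (f_1, f_2, f_3):
  remainder -x_1 + 2*x_2**3 + 2*x_2**2 - x_2 ≠ 0; add h_4 = -x_1 + 2*x_2**3 + 2*x_2**2 - x_2 to the basis.

S(f_1,f_3): lcm = x_1*x_2. S = -2*x_1 + x_2 - 2.
  reduce S modulo (f_1, f_2, f_3, h_4):
  remainder x_2**3 + x_2**2 - 2*x_2 - 2 ≠ 0; add h_5 = x_2**3 + x_2**2 - 2*x_2 - 2 to the basis.

S(f_2,f_3): lcm = x_1**2*x_2. S = x_1**2 + 2*x_1*x_2 - x_1 - 2*x_2**3 + 2*x_2**2 + 2*x_2.
  reduce S modulo (f_1, f_2, f_3, h_4, h_5):
  remainder x_2**2 - 2*x_2 + 2 ≠ 0; add h_6 = x_2**2 - 2*x_2 + 2 to the basis.

S(f_1,h_4): lcm = x_1*x_2. S = 2*x_1 + 2*x_2**4 + 2*x_2**3 - x_2**2 - 1.
  reduce S modulo (f_1, f_2, f_3, h_4, h_5, h_6):
  remainder x_2 + 1 ≠ 0; add h_7 = x_2 + 1 to the basis.

The other S-polynomials (S(f_2,h_4), S(f_3,h_4), S(f_1,h_5), S(f_2,h_5), S(f_3,h_5), S(h_4,h_5), S(f_1,h_6), S(f_2,h_6), S(f_3,h_6), S(h_4,h_6), S(h_5,h_6), S(f_1,h_7), S(f_2,h_7), S(f_3,h_7), S(h_4,h_7), S(h_5,h_7), S(h_6,h_7)) all reduce to 0 modulo the current basis, so we have a Gröbner basis.
Inter-reduce: drop elements whose leading term is divisible by another's, tail-reduce, and make monic.
Reduced Gröbner basis: {x_1 - 1, x_2 + 1}.
Label its elements g_1 = x_1 - 1, g_2 = x_2 + 1.

Reduce p = 2*x_1 - 2*x_2 + 1 modulo G:
  leading term x_1: subtract (2)·g_1 from 2*x_1 - 2*x_2 + 1 → -2*x_2 - 2
  leading term x_2: subtract (-2)·g_2 from -2*x_2 - 2 → 0
  normal form = 0.
Since the normal form is 0, p ∈ I.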